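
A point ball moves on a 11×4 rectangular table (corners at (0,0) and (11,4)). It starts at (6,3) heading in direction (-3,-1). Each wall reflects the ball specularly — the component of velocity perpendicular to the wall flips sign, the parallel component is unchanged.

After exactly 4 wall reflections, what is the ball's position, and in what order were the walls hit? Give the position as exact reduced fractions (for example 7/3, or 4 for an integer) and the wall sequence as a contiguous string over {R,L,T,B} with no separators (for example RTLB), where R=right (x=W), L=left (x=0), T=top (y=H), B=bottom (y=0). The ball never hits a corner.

Final position: (7,4)
Wall sequence: LBRT

1. t=2 → L at (0,1); v=(3,-1)
2. t=1 → B at (3,0); v=(3,1)
3. t=8/3 → R at (11,8/3); v=(-3,1)
4. t=4/3 → T at (7,4); v=(-3,-1)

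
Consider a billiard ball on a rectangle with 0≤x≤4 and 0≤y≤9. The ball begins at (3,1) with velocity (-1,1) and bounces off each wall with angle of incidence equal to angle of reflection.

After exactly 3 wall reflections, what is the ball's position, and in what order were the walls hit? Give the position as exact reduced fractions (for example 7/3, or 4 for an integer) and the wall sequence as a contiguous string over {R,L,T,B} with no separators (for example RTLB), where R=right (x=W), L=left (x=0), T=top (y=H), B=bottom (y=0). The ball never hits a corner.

1. t=3 → L at (0,4); v=(1,1)
2. t=4 → R at (4,8); v=(-1,1)
3. t=1 → T at (3,9); v=(-1,-1)

Final position: (3,9)
Wall sequence: LRT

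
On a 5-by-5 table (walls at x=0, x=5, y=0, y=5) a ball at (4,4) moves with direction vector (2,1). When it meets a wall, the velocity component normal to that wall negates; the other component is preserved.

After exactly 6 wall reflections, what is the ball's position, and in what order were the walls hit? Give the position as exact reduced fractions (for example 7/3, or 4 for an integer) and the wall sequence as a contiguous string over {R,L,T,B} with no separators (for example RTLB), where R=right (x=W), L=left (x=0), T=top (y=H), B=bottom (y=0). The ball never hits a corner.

1. t=1/2 → R at (5,9/2); v=(-2,1)
2. t=1/2 → T at (4,5); v=(-2,-1)
3. t=2 → L at (0,3); v=(2,-1)
4. t=5/2 → R at (5,1/2); v=(-2,-1)
5. t=1/2 → B at (4,0); v=(-2,1)
6. t=2 → L at (0,2); v=(2,1)

Final position: (0,2)
Wall sequence: RTLRBL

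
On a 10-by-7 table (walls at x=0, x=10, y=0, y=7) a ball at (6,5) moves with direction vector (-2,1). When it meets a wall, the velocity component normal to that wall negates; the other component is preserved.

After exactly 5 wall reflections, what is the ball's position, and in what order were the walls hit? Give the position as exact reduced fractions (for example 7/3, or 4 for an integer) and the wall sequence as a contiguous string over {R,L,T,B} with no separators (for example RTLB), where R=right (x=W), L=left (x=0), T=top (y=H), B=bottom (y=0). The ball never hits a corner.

1. t=2 → T at (2,7); v=(-2,-1)
2. t=1 → L at (0,6); v=(2,-1)
3. t=5 → R at (10,1); v=(-2,-1)
4. t=1 → B at (8,0); v=(-2,1)
5. t=4 → L at (0,4); v=(2,1)

Final position: (0,4)
Wall sequence: TLRBL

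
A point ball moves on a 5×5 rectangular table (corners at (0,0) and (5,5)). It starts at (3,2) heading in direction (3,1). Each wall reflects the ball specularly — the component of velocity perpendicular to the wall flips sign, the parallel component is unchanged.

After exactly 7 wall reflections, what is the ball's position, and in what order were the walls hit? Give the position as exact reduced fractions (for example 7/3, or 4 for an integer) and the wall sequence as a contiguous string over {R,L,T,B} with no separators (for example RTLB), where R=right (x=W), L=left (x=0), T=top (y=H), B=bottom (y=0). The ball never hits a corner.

1. t=2/3 → R at (5,8/3); v=(-3,1)
2. t=5/3 → L at (0,13/3); v=(3,1)
3. t=2/3 → T at (2,5); v=(3,-1)
4. t=1 → R at (5,4); v=(-3,-1)
5. t=5/3 → L at (0,7/3); v=(3,-1)
6. t=5/3 → R at (5,2/3); v=(-3,-1)
7. t=2/3 → B at (3,0); v=(-3,1)

Final position: (3,0)
Wall sequence: RLTRLRB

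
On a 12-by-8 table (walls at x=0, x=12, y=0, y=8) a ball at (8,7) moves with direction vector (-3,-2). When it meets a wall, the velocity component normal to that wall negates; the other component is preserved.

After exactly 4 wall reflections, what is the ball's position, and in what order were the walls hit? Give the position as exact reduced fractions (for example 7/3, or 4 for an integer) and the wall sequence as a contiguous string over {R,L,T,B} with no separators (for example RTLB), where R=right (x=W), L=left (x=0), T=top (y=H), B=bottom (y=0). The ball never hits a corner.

1. t=8/3 → L at (0,5/3); v=(3,-2)
2. t=5/6 → B at (5/2,0); v=(3,2)
3. t=19/6 → R at (12,19/3); v=(-3,2)
4. t=5/6 → T at (19/2,8); v=(-3,-2)

Final position: (19/2,8)
Wall sequence: LBRT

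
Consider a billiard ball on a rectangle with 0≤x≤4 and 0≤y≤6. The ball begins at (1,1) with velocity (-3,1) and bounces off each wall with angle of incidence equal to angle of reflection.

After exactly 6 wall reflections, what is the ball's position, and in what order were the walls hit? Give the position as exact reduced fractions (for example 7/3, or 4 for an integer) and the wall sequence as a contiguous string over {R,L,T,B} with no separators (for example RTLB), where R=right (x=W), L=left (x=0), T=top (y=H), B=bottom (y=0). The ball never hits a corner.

Final position: (0,16/3)
Wall sequence: LRLRTL

1. t=1/3 → L at (0,4/3); v=(3,1)
2. t=4/3 → R at (4,8/3); v=(-3,1)
3. t=4/3 → L at (0,4); v=(3,1)
4. t=4/3 → R at (4,16/3); v=(-3,1)
5. t=2/3 → T at (2,6); v=(-3,-1)
6. t=2/3 → L at (0,16/3); v=(3,-1)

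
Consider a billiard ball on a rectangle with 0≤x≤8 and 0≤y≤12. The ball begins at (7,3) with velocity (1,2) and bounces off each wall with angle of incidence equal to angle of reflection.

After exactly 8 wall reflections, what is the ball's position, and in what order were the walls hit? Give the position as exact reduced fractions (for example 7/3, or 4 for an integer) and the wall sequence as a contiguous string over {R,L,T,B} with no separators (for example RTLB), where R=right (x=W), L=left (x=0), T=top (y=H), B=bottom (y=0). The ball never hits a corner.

1. t=1 → R at (8,5); v=(-1,2)
2. t=7/2 → T at (9/2,12); v=(-1,-2)
3. t=9/2 → L at (0,3); v=(1,-2)
4. t=3/2 → B at (3/2,0); v=(1,2)
5. t=6 → T at (15/2,12); v=(1,-2)
6. t=1/2 → R at (8,11); v=(-1,-2)
7. t=11/2 → B at (5/2,0); v=(-1,2)
8. t=5/2 → L at (0,5); v=(1,2)

Final position: (0,5)
Wall sequence: RTLBTRBL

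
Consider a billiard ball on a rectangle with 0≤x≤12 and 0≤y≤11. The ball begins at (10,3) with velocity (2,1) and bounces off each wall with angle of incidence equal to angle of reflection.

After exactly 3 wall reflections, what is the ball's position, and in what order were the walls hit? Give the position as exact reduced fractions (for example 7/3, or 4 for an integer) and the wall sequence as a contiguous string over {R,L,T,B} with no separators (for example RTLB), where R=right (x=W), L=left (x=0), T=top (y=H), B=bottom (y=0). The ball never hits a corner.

1. t=1 → R at (12,4); v=(-2,1)
2. t=6 → L at (0,10); v=(2,1)
3. t=1 → T at (2,11); v=(2,-1)

Final position: (2,11)
Wall sequence: RLT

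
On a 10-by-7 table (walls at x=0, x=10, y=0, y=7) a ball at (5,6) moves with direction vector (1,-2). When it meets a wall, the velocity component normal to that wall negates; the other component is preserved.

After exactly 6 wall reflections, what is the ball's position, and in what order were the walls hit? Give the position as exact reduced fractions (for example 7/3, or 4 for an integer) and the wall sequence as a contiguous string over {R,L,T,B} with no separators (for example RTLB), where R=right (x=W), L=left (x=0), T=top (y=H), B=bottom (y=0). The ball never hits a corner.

1. t=3 → B at (8,0); v=(1,2)
2. t=2 → R at (10,4); v=(-1,2)
3. t=3/2 → T at (17/2,7); v=(-1,-2)
4. t=7/2 → B at (5,0); v=(-1,2)
5. t=7/2 → T at (3/2,7); v=(-1,-2)
6. t=3/2 → L at (0,4); v=(1,-2)

Final position: (0,4)
Wall sequence: BRTBTL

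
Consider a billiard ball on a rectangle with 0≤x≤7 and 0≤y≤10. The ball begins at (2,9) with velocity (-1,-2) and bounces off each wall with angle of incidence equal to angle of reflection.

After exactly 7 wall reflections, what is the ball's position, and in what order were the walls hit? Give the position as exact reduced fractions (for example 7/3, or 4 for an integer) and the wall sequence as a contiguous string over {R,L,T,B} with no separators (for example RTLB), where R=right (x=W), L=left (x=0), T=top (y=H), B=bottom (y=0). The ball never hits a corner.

Final position: (7/2,10)
Wall sequence: LBRTBLT

1. t=2 → L at (0,5); v=(1,-2)
2. t=5/2 → B at (5/2,0); v=(1,2)
3. t=9/2 → R at (7,9); v=(-1,2)
4. t=1/2 → T at (13/2,10); v=(-1,-2)
5. t=5 → B at (3/2,0); v=(-1,2)
6. t=3/2 → L at (0,3); v=(1,2)
7. t=7/2 → T at (7/2,10); v=(1,-2)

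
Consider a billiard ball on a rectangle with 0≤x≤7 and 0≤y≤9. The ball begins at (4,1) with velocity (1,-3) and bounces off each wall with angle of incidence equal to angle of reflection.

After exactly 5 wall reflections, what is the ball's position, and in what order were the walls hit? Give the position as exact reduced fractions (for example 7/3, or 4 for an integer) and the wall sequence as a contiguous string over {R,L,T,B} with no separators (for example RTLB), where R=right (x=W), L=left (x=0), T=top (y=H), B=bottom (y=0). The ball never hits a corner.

1. t=1/3 → B at (13/3,0); v=(1,3)
2. t=8/3 → R at (7,8); v=(-1,3)
3. t=1/3 → T at (20/3,9); v=(-1,-3)
4. t=3 → B at (11/3,0); v=(-1,3)
5. t=3 → T at (2/3,9); v=(-1,-3)

Final position: (2/3,9)
Wall sequence: BRTBT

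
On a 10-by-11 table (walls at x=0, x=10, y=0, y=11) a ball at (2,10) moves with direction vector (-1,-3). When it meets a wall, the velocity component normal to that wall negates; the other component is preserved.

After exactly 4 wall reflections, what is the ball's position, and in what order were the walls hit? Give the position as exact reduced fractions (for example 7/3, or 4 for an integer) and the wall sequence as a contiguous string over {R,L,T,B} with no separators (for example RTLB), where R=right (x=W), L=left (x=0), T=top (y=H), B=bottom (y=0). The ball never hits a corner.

Final position: (26/3,0)
Wall sequence: LBTB

1. t=2 → L at (0,4); v=(1,-3)
2. t=4/3 → B at (4/3,0); v=(1,3)
3. t=11/3 → T at (5,11); v=(1,-3)
4. t=11/3 → B at (26/3,0); v=(1,3)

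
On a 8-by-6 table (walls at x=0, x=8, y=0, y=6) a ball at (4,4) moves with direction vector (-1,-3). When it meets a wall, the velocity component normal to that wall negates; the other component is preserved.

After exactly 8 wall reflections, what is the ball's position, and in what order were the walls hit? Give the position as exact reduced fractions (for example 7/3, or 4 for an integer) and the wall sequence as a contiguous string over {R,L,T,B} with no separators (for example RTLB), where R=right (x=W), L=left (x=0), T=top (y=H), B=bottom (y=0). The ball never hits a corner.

1. t=4/3 → B at (8/3,0); v=(-1,3)
2. t=2 → T at (2/3,6); v=(-1,-3)
3. t=2/3 → L at (0,4); v=(1,-3)
4. t=4/3 → B at (4/3,0); v=(1,3)
5. t=2 → T at (10/3,6); v=(1,-3)
6. t=2 → B at (16/3,0); v=(1,3)
7. t=2 → T at (22/3,6); v=(1,-3)
8. t=2/3 → R at (8,4); v=(-1,-3)

Final position: (8,4)
Wall sequence: BTLBTBTR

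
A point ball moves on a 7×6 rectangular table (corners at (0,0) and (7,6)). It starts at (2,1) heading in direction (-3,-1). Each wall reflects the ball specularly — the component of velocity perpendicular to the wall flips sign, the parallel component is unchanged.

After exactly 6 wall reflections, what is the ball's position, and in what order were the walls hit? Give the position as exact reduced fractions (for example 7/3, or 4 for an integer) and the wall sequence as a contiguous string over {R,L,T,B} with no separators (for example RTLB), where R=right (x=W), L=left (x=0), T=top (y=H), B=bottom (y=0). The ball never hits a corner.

1. t=2/3 → L at (0,1/3); v=(3,-1)
2. t=1/3 → B at (1,0); v=(3,1)
3. t=2 → R at (7,2); v=(-3,1)
4. t=7/3 → L at (0,13/3); v=(3,1)
5. t=5/3 → T at (5,6); v=(3,-1)
6. t=2/3 → R at (7,16/3); v=(-3,-1)

Final position: (7,16/3)
Wall sequence: LBRLTR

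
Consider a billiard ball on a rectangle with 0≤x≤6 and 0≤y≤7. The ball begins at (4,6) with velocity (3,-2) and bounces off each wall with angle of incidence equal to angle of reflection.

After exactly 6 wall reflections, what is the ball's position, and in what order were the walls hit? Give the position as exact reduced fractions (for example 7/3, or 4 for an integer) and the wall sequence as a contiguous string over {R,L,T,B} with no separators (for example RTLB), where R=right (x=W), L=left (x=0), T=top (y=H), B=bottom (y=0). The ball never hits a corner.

1. t=2/3 → R at (6,14/3); v=(-3,-2)
2. t=2 → L at (0,2/3); v=(3,-2)
3. t=1/3 → B at (1,0); v=(3,2)
4. t=5/3 → R at (6,10/3); v=(-3,2)
5. t=11/6 → T at (1/2,7); v=(-3,-2)
6. t=1/6 → L at (0,20/3); v=(3,-2)

Final position: (0,20/3)
Wall sequence: RLBRTL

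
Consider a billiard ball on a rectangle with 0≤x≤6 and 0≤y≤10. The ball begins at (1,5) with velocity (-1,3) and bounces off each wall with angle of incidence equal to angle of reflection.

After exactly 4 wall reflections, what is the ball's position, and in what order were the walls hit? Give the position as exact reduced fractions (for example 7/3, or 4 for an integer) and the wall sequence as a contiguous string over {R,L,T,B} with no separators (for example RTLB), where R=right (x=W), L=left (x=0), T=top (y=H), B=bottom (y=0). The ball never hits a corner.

Final position: (6,6)
Wall sequence: LTBR

1. t=1 → L at (0,8); v=(1,3)
2. t=2/3 → T at (2/3,10); v=(1,-3)
3. t=10/3 → B at (4,0); v=(1,3)
4. t=2 → R at (6,6); v=(-1,3)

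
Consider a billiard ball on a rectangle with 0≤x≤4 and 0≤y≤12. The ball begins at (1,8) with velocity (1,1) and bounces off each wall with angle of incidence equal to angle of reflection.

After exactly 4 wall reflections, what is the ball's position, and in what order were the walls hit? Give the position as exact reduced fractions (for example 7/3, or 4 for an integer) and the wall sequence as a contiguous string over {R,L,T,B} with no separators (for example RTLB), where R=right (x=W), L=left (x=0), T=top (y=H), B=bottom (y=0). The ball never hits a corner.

1. t=3 → R at (4,11); v=(-1,1)
2. t=1 → T at (3,12); v=(-1,-1)
3. t=3 → L at (0,9); v=(1,-1)
4. t=4 → R at (4,5); v=(-1,-1)

Final position: (4,5)
Wall sequence: RTLR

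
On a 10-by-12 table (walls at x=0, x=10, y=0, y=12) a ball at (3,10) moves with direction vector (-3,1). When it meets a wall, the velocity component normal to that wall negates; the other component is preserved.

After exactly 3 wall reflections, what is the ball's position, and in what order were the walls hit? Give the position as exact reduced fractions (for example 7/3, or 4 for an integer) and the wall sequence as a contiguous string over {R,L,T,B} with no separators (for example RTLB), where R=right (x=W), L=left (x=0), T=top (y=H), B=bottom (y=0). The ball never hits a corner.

Final position: (10,29/3)
Wall sequence: LTR

1. t=1 → L at (0,11); v=(3,1)
2. t=1 → T at (3,12); v=(3,-1)
3. t=7/3 → R at (10,29/3); v=(-3,-1)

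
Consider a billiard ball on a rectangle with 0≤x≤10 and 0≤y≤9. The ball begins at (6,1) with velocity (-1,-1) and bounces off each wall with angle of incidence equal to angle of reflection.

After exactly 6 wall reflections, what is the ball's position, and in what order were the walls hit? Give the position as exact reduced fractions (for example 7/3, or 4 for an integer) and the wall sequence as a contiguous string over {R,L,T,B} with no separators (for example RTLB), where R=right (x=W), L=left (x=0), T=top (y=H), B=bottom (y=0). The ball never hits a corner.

1. t=1 → B at (5,0); v=(-1,1)
2. t=5 → L at (0,5); v=(1,1)
3. t=4 → T at (4,9); v=(1,-1)
4. t=6 → R at (10,3); v=(-1,-1)
5. t=3 → B at (7,0); v=(-1,1)
6. t=7 → L at (0,7); v=(1,1)

Final position: (0,7)
Wall sequence: BLTRBL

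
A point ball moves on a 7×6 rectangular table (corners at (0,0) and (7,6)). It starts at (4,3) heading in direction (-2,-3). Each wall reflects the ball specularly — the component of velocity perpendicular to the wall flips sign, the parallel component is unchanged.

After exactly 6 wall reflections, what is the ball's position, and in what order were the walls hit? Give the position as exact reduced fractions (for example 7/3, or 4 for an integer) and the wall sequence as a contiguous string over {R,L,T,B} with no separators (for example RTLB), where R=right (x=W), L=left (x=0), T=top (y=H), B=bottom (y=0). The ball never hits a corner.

Final position: (4,6)
Wall sequence: BLTBRT

1. t=1 → B at (2,0); v=(-2,3)
2. t=1 → L at (0,3); v=(2,3)
3. t=1 → T at (2,6); v=(2,-3)
4. t=2 → B at (6,0); v=(2,3)
5. t=1/2 → R at (7,3/2); v=(-2,3)
6. t=3/2 → T at (4,6); v=(-2,-3)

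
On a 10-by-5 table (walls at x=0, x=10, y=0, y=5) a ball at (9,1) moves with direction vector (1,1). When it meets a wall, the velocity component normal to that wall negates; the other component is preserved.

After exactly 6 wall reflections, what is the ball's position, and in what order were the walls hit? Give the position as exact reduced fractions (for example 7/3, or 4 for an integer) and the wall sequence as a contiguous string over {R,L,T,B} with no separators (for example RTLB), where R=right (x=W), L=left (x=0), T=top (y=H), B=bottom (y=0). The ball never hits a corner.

Final position: (8,0)
Wall sequence: RTBLTB

1. t=1 → R at (10,2); v=(-1,1)
2. t=3 → T at (7,5); v=(-1,-1)
3. t=5 → B at (2,0); v=(-1,1)
4. t=2 → L at (0,2); v=(1,1)
5. t=3 → T at (3,5); v=(1,-1)
6. t=5 → B at (8,0); v=(1,1)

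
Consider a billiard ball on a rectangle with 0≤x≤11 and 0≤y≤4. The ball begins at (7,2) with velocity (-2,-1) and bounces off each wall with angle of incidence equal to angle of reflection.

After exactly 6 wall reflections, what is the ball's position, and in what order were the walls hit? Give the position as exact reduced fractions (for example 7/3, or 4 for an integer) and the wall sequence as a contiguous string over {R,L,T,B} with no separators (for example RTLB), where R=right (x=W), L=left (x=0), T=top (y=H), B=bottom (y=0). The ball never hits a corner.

1. t=2 → B at (3,0); v=(-2,1)
2. t=3/2 → L at (0,3/2); v=(2,1)
3. t=5/2 → T at (5,4); v=(2,-1)
4. t=3 → R at (11,1); v=(-2,-1)
5. t=1 → B at (9,0); v=(-2,1)
6. t=4 → T at (1,4); v=(-2,-1)

Final position: (1,4)
Wall sequence: BLTRBT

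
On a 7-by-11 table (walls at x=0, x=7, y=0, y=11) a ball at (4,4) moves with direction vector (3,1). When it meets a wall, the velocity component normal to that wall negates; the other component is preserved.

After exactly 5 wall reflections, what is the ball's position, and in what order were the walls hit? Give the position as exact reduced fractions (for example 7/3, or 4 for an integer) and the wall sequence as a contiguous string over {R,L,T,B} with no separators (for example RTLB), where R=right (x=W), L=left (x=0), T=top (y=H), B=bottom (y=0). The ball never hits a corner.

Final position: (0,10)
Wall sequence: RLRTL

1. t=1 → R at (7,5); v=(-3,1)
2. t=7/3 → L at (0,22/3); v=(3,1)
3. t=7/3 → R at (7,29/3); v=(-3,1)
4. t=4/3 → T at (3,11); v=(-3,-1)
5. t=1 → L at (0,10); v=(3,-1)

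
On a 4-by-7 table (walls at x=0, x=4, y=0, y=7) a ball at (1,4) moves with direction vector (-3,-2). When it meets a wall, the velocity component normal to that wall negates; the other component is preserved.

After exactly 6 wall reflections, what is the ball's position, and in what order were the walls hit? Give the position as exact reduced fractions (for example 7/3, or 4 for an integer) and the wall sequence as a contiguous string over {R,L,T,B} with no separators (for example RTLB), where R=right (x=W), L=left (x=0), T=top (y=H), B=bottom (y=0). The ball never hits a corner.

Final position: (1/2,7)
Wall sequence: LRBLRT

1. t=1/3 → L at (0,10/3); v=(3,-2)
2. t=4/3 → R at (4,2/3); v=(-3,-2)
3. t=1/3 → B at (3,0); v=(-3,2)
4. t=1 → L at (0,2); v=(3,2)
5. t=4/3 → R at (4,14/3); v=(-3,2)
6. t=7/6 → T at (1/2,7); v=(-3,-2)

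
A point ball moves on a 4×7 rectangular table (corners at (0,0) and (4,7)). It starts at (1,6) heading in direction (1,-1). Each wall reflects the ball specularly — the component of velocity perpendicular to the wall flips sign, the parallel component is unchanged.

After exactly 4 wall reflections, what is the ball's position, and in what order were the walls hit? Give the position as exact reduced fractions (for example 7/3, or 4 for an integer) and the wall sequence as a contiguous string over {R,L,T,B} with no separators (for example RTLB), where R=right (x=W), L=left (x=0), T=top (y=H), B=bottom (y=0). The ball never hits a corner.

Final position: (4,5)
Wall sequence: RBLR

1. t=3 → R at (4,3); v=(-1,-1)
2. t=3 → B at (1,0); v=(-1,1)
3. t=1 → L at (0,1); v=(1,1)
4. t=4 → R at (4,5); v=(-1,1)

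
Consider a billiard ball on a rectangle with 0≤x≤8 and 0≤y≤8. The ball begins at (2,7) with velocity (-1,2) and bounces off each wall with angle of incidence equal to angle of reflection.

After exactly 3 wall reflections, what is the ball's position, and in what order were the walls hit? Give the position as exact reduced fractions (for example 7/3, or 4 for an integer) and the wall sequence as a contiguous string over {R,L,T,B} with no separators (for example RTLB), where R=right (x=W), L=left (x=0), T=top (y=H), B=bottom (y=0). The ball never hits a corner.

1. t=1/2 → T at (3/2,8); v=(-1,-2)
2. t=3/2 → L at (0,5); v=(1,-2)
3. t=5/2 → B at (5/2,0); v=(1,2)

Final position: (5/2,0)
Wall sequence: TLB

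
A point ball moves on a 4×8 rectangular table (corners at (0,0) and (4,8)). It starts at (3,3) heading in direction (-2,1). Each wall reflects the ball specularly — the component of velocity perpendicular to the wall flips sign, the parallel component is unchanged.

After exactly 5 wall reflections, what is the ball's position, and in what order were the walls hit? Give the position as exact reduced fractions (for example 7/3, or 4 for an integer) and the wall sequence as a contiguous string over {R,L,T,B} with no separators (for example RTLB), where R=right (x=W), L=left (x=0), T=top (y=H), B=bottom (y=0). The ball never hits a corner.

Final position: (4,11/2)
Wall sequence: LRTLR

1. t=3/2 → L at (0,9/2); v=(2,1)
2. t=2 → R at (4,13/2); v=(-2,1)
3. t=3/2 → T at (1,8); v=(-2,-1)
4. t=1/2 → L at (0,15/2); v=(2,-1)
5. t=2 → R at (4,11/2); v=(-2,-1)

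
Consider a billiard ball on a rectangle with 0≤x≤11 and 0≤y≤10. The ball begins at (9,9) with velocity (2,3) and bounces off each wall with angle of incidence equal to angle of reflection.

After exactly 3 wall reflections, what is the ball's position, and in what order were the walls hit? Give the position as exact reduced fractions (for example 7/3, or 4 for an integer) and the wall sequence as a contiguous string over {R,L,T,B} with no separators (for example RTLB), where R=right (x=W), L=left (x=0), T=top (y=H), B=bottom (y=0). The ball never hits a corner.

1. t=1/3 → T at (29/3,10); v=(2,-3)
2. t=2/3 → R at (11,8); v=(-2,-3)
3. t=8/3 → B at (17/3,0); v=(-2,3)

Final position: (17/3,0)
Wall sequence: TRB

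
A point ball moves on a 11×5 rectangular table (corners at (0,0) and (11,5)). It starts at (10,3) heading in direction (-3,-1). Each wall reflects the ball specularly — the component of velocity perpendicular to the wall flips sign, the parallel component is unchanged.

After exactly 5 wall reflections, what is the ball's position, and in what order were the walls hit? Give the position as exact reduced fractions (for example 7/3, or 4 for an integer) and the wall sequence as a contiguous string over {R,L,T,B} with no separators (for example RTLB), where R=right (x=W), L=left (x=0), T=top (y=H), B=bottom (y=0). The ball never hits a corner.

1. t=3 → B at (1,0); v=(-3,1)
2. t=1/3 → L at (0,1/3); v=(3,1)
3. t=11/3 → R at (11,4); v=(-3,1)
4. t=1 → T at (8,5); v=(-3,-1)
5. t=8/3 → L at (0,7/3); v=(3,-1)

Final position: (0,7/3)
Wall sequence: BLRTL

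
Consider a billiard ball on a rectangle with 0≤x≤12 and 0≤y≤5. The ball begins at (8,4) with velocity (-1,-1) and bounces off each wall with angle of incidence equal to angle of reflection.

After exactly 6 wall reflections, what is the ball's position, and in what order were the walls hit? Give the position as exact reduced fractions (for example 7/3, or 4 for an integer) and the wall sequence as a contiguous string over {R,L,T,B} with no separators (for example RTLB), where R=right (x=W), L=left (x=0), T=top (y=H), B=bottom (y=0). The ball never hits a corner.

1. t=4 → B at (4,0); v=(-1,1)
2. t=4 → L at (0,4); v=(1,1)
3. t=1 → T at (1,5); v=(1,-1)
4. t=5 → B at (6,0); v=(1,1)
5. t=5 → T at (11,5); v=(1,-1)
6. t=1 → R at (12,4); v=(-1,-1)

Final position: (12,4)
Wall sequence: BLTBTR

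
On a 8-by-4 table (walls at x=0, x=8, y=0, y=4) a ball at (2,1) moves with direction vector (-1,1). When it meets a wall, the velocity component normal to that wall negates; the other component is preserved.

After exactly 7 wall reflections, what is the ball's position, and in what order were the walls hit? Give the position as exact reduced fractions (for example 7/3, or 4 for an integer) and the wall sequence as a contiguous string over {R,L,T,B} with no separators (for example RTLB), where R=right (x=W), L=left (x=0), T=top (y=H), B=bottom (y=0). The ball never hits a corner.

Final position: (0,3)
Wall sequence: LTBRTBL

1. t=2 → L at (0,3); v=(1,1)
2. t=1 → T at (1,4); v=(1,-1)
3. t=4 → B at (5,0); v=(1,1)
4. t=3 → R at (8,3); v=(-1,1)
5. t=1 → T at (7,4); v=(-1,-1)
6. t=4 → B at (3,0); v=(-1,1)
7. t=3 → L at (0,3); v=(1,1)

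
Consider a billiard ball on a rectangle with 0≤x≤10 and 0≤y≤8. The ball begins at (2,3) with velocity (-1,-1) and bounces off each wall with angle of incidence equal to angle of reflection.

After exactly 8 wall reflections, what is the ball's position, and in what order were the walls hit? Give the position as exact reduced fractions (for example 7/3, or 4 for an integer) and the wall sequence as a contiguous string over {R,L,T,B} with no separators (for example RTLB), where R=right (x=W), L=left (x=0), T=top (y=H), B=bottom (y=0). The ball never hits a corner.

Final position: (10,3)
Wall sequence: LBTRBLTR

1. t=2 → L at (0,1); v=(1,-1)
2. t=1 → B at (1,0); v=(1,1)
3. t=8 → T at (9,8); v=(1,-1)
4. t=1 → R at (10,7); v=(-1,-1)
5. t=7 → B at (3,0); v=(-1,1)
6. t=3 → L at (0,3); v=(1,1)
7. t=5 → T at (5,8); v=(1,-1)
8. t=5 → R at (10,3); v=(-1,-1)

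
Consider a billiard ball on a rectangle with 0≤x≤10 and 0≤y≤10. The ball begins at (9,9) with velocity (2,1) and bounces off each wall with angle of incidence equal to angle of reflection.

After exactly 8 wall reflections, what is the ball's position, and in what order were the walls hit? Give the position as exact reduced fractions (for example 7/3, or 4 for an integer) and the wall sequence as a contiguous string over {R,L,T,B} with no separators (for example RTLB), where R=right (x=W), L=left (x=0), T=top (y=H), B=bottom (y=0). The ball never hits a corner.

Final position: (9,10)
Wall sequence: RTLRBLRT

1. t=1/2 → R at (10,19/2); v=(-2,1)
2. t=1/2 → T at (9,10); v=(-2,-1)
3. t=9/2 → L at (0,11/2); v=(2,-1)
4. t=5 → R at (10,1/2); v=(-2,-1)
5. t=1/2 → B at (9,0); v=(-2,1)
6. t=9/2 → L at (0,9/2); v=(2,1)
7. t=5 → R at (10,19/2); v=(-2,1)
8. t=1/2 → T at (9,10); v=(-2,-1)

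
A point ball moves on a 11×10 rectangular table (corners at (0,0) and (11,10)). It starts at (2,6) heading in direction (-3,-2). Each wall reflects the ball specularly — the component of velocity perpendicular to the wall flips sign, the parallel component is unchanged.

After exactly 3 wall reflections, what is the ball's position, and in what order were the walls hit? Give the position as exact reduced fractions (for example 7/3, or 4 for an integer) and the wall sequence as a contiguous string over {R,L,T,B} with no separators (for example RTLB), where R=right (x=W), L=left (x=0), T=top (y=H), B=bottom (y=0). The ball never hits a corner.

1. t=2/3 → L at (0,14/3); v=(3,-2)
2. t=7/3 → B at (7,0); v=(3,2)
3. t=4/3 → R at (11,8/3); v=(-3,2)

Final position: (11,8/3)
Wall sequence: LBR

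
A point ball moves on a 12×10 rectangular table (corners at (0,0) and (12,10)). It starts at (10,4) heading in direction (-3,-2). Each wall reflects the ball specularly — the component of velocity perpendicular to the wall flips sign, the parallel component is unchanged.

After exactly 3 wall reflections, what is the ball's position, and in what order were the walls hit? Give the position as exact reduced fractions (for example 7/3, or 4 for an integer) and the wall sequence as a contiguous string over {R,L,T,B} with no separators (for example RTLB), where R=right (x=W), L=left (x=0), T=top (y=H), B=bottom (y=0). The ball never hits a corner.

Final position: (11,10)
Wall sequence: BLT

1. t=2 → B at (4,0); v=(-3,2)
2. t=4/3 → L at (0,8/3); v=(3,2)
3. t=11/3 → T at (11,10); v=(3,-2)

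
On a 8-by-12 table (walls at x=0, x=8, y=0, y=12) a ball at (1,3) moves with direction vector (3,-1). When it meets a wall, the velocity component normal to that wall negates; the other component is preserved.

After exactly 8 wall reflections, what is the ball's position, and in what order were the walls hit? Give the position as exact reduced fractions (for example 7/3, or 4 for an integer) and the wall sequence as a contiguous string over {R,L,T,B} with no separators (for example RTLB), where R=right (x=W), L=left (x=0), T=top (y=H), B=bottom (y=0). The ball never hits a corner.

Final position: (0,34/3)
Wall sequence: RBLRLRTL

1. t=7/3 → R at (8,2/3); v=(-3,-1)
2. t=2/3 → B at (6,0); v=(-3,1)
3. t=2 → L at (0,2); v=(3,1)
4. t=8/3 → R at (8,14/3); v=(-3,1)
5. t=8/3 → L at (0,22/3); v=(3,1)
6. t=8/3 → R at (8,10); v=(-3,1)
7. t=2 → T at (2,12); v=(-3,-1)
8. t=2/3 → L at (0,34/3); v=(3,-1)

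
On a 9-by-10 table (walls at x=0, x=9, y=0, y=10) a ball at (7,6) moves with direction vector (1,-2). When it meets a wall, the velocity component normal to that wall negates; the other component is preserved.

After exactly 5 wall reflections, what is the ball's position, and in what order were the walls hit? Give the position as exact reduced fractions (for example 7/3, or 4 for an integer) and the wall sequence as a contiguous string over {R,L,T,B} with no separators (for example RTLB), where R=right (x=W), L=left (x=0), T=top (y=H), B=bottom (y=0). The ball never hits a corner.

Final position: (2,0)
Wall sequence: RBTLB

1. t=2 → R at (9,2); v=(-1,-2)
2. t=1 → B at (8,0); v=(-1,2)
3. t=5 → T at (3,10); v=(-1,-2)
4. t=3 → L at (0,4); v=(1,-2)
5. t=2 → B at (2,0); v=(1,2)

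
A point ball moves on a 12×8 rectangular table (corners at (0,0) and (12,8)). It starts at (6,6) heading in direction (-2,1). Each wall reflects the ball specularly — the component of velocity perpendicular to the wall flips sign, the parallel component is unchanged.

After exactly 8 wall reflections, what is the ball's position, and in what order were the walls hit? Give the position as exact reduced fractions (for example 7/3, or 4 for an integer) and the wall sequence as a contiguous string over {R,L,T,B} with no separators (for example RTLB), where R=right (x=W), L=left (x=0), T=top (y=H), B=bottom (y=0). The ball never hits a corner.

Final position: (2,0)
Wall sequence: TLRBLTRB

1. t=2 → T at (2,8); v=(-2,-1)
2. t=1 → L at (0,7); v=(2,-1)
3. t=6 → R at (12,1); v=(-2,-1)
4. t=1 → B at (10,0); v=(-2,1)
5. t=5 → L at (0,5); v=(2,1)
6. t=3 → T at (6,8); v=(2,-1)
7. t=3 → R at (12,5); v=(-2,-1)
8. t=5 → B at (2,0); v=(-2,1)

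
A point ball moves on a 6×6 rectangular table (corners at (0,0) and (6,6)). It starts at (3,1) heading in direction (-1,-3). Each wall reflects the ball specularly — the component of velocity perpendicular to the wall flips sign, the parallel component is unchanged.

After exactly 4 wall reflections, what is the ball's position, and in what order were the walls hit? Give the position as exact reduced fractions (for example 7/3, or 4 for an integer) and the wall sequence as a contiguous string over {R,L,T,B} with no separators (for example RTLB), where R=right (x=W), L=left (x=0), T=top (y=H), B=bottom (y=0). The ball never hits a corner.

1. t=1/3 → B at (8/3,0); v=(-1,3)
2. t=2 → T at (2/3,6); v=(-1,-3)
3. t=2/3 → L at (0,4); v=(1,-3)
4. t=4/3 → B at (4/3,0); v=(1,3)

Final position: (4/3,0)
Wall sequence: BTLB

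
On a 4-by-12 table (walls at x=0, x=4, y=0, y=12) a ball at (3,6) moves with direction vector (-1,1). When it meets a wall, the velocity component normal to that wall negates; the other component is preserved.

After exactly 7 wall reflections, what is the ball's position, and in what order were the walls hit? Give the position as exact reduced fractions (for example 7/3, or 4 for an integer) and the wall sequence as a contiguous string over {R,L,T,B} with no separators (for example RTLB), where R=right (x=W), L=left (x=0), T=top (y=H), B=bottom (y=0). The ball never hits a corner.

Final position: (0,1)
Wall sequence: LTRLRBL

1. t=3 → L at (0,9); v=(1,1)
2. t=3 → T at (3,12); v=(1,-1)
3. t=1 → R at (4,11); v=(-1,-1)
4. t=4 → L at (0,7); v=(1,-1)
5. t=4 → R at (4,3); v=(-1,-1)
6. t=3 → B at (1,0); v=(-1,1)
7. t=1 → L at (0,1); v=(1,1)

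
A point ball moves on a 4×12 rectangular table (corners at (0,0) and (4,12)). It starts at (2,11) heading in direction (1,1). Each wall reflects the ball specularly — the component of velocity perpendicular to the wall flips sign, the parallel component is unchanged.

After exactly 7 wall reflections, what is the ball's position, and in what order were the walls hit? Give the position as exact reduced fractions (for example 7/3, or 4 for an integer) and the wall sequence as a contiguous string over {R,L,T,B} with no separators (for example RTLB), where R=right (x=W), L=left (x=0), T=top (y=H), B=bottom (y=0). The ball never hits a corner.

1. t=1 → T at (3,12); v=(1,-1)
2. t=1 → R at (4,11); v=(-1,-1)
3. t=4 → L at (0,7); v=(1,-1)
4. t=4 → R at (4,3); v=(-1,-1)
5. t=3 → B at (1,0); v=(-1,1)
6. t=1 → L at (0,1); v=(1,1)
7. t=4 → R at (4,5); v=(-1,1)

Final position: (4,5)
Wall sequence: TRLRBLR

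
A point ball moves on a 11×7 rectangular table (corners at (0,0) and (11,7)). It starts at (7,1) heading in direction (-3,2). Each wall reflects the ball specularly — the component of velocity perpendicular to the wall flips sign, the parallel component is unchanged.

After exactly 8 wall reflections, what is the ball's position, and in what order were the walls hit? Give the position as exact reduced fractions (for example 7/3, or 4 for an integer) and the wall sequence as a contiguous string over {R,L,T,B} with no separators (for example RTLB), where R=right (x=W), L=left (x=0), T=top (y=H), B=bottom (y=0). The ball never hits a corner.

1. t=7/3 → L at (0,17/3); v=(3,2)
2. t=2/3 → T at (2,7); v=(3,-2)
3. t=3 → R at (11,1); v=(-3,-2)
4. t=1/2 → B at (19/2,0); v=(-3,2)
5. t=19/6 → L at (0,19/3); v=(3,2)
6. t=1/3 → T at (1,7); v=(3,-2)
7. t=10/3 → R at (11,1/3); v=(-3,-2)
8. t=1/6 → B at (21/2,0); v=(-3,2)

Final position: (21/2,0)
Wall sequence: LTRBLTRB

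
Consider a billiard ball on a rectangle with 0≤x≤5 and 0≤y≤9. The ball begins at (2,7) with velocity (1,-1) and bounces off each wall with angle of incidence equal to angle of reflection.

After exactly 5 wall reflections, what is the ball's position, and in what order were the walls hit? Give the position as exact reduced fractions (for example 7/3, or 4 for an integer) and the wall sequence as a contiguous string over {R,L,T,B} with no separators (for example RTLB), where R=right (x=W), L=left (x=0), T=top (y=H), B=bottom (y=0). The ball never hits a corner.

Final position: (2,9)
Wall sequence: RBLRT

1. t=3 → R at (5,4); v=(-1,-1)
2. t=4 → B at (1,0); v=(-1,1)
3. t=1 → L at (0,1); v=(1,1)
4. t=5 → R at (5,6); v=(-1,1)
5. t=3 → T at (2,9); v=(-1,-1)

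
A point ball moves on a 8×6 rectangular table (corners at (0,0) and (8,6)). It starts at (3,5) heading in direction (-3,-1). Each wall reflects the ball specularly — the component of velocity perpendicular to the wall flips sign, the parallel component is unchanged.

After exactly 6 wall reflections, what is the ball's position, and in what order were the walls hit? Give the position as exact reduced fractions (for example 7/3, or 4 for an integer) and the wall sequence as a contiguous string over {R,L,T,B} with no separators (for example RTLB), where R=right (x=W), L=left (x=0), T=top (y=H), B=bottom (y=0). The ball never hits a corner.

1. t=1 → L at (0,4); v=(3,-1)
2. t=8/3 → R at (8,4/3); v=(-3,-1)
3. t=4/3 → B at (4,0); v=(-3,1)
4. t=4/3 → L at (0,4/3); v=(3,1)
5. t=8/3 → R at (8,4); v=(-3,1)
6. t=2 → T at (2,6); v=(-3,-1)

Final position: (2,6)
Wall sequence: LRBLRT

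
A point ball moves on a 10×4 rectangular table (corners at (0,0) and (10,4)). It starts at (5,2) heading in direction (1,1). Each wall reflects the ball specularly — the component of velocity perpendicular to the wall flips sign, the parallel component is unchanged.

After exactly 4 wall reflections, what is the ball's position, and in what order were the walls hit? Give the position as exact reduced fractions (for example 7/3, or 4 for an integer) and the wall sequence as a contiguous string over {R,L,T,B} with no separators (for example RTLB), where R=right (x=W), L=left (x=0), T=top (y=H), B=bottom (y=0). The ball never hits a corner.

1. t=2 → T at (7,4); v=(1,-1)
2. t=3 → R at (10,1); v=(-1,-1)
3. t=1 → B at (9,0); v=(-1,1)
4. t=4 → T at (5,4); v=(-1,-1)

Final position: (5,4)
Wall sequence: TRBT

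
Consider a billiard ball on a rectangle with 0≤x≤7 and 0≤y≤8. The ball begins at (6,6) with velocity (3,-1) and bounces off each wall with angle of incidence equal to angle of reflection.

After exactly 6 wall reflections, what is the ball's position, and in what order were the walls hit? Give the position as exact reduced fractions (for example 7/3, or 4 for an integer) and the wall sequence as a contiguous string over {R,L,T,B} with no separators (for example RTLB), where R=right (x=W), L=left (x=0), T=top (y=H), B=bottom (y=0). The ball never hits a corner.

Final position: (7,11/3)
Wall sequence: RLRBLR

1. t=1/3 → R at (7,17/3); v=(-3,-1)
2. t=7/3 → L at (0,10/3); v=(3,-1)
3. t=7/3 → R at (7,1); v=(-3,-1)
4. t=1 → B at (4,0); v=(-3,1)
5. t=4/3 → L at (0,4/3); v=(3,1)
6. t=7/3 → R at (7,11/3); v=(-3,1)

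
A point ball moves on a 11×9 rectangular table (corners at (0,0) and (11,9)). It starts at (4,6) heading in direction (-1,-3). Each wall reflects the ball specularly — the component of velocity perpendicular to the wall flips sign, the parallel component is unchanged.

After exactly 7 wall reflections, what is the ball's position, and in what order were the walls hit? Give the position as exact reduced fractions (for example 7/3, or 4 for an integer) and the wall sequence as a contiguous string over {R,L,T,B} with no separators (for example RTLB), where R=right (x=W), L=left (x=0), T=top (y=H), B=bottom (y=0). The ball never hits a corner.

1. t=2 → B at (2,0); v=(-1,3)
2. t=2 → L at (0,6); v=(1,3)
3. t=1 → T at (1,9); v=(1,-3)
4. t=3 → B at (4,0); v=(1,3)
5. t=3 → T at (7,9); v=(1,-3)
6. t=3 → B at (10,0); v=(1,3)
7. t=1 → R at (11,3); v=(-1,3)

Final position: (11,3)
Wall sequence: BLTBTBR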